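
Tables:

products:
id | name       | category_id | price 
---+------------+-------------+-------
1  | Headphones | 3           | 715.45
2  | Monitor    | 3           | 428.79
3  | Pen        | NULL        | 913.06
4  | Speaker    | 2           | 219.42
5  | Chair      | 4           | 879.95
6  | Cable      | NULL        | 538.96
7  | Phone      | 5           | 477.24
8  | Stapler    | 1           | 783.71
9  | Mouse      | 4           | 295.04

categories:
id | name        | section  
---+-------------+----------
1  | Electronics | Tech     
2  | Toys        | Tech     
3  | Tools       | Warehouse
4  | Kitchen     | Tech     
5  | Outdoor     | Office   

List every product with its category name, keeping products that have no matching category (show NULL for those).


LEFT JOIN keeps every row from products (the left table); where category_id has no match in categories, the category columns become NULL. Walk through each product:
  - product 1 (Headphones): category_id=3 -> matches Tools
  - product 2 (Monitor): category_id=3 -> matches Tools
  - product 3 (Pen): category_id=NULL, no match -> kept with NULL
  - product 4 (Speaker): category_id=2 -> matches Toys
  - product 5 (Chair): category_id=4 -> matches Kitchen
  - product 6 (Cable): category_id=NULL, no match -> kept with NULL
  - product 7 (Phone): category_id=5 -> matches Outdoor
  - product 8 (Stapler): category_id=1 -> matches Electronics
  - product 9 (Mouse): category_id=4 -> matches Kitchen
All 9 rows appear; 2 have NULL category.

SQL:
SELECT a.name, b.name AS category
FROM products a
LEFT JOIN categories b ON a.category_id = b.id

Result:
name       | category   
-----------+------------
Headphones | Tools      
Monitor    | Tools      
Pen        | NULL       
Speaker    | Toys       
Chair      | Kitchen    
Cable      | NULL       
Phone      | Outdoor    
Stapler    | Electronics
Mouse      | Kitchen    


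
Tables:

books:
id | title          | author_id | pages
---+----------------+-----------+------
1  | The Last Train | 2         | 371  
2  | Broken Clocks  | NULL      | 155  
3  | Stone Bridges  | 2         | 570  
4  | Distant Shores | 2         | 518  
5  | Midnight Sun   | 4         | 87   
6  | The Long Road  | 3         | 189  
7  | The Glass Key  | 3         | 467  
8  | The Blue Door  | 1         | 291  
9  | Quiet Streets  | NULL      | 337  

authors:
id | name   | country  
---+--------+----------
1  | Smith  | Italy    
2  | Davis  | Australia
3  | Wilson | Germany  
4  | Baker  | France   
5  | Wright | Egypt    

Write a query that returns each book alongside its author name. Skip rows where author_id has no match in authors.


INNER JOIN keeps only books rows whose author_id matches an id in authors. Walk through each book:
  - book 1 (The Last Train): author_id=2 -> matches Davis
  - book 2 (Broken Clocks): author_id=NULL, no match -> dropped
  - book 3 (Stone Bridges): author_id=2 -> matches Davis
  - book 4 (Distant Shores): author_id=2 -> matches Davis
  - book 5 (Midnight Sun): author_id=4 -> matches Baker
  - book 6 (The Long Road): author_id=3 -> matches Wilson
  - book 7 (The Glass Key): author_id=3 -> matches Wilson
  - book 8 (The Blue Door): author_id=1 -> matches Smith
  - book 9 (Quiet Streets): author_id=NULL, no match -> dropped
So 2 of 9 rows are dropped.

SQL:
SELECT a.title, b.name AS author
FROM books a
INNER JOIN authors b ON a.author_id = b.id

Result:
title          | author
---------------+-------
The Last Train | Davis 
Stone Bridges  | Davis 
Distant Shores | Davis 
Midnight Sun   | Baker 
The Long Road  | Wilson
The Glass Key  | Wilson
The Blue Door  | Smith 


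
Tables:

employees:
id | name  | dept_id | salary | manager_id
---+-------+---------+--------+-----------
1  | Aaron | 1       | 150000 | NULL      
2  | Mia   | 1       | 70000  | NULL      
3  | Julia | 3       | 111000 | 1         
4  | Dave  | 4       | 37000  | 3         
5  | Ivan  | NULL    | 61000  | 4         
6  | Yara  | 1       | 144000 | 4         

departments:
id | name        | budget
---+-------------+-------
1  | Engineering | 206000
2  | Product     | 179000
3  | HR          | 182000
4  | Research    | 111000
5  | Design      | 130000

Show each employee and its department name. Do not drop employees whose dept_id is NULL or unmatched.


LEFT JOIN keeps every row from employees (the left table); where dept_id has no match in departments, the department columns become NULL. Walk through each employee:
  - employee 1 (Aaron): dept_id=1 -> matches Engineering
  - employee 2 (Mia): dept_id=1 -> matches Engineering
  - employee 3 (Julia): dept_id=3 -> matches HR
  - employee 4 (Dave): dept_id=4 -> matches Research
  - employee 5 (Ivan): dept_id=NULL, no match -> kept with NULL
  - employee 6 (Yara): dept_id=1 -> matches Engineering
All 6 rows appear; 1 has NULL department.

SQL:
SELECT a.name, b.name AS department
FROM employees a
LEFT JOIN departments b ON a.dept_id = b.id

Result:
name  | department 
------+------------
Aaron | Engineering
Mia   | Engineering
Julia | HR         
Dave  | Research   
Ivan  | NULL       
Yara  | Engineering


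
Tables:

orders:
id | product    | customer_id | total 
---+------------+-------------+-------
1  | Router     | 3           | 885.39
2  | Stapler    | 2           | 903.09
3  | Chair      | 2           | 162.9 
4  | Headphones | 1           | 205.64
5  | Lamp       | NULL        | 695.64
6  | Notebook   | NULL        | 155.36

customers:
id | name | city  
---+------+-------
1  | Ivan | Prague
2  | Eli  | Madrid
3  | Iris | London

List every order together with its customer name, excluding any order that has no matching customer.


INNER JOIN keeps only orders rows whose customer_id matches an id in customers. Walk through each order:
  - order 1 (Router): customer_id=3 -> matches Iris
  - order 2 (Stapler): customer_id=2 -> matches Eli
  - order 3 (Chair): customer_id=2 -> matches Eli
  - order 4 (Headphones): customer_id=1 -> matches Ivan
  - order 5 (Lamp): customer_id=NULL, no match -> dropped
  - order 6 (Notebook): customer_id=NULL, no match -> dropped
So 2 of 6 rows are dropped.

SQL:
SELECT a.product, b.name AS customer
FROM orders a
INNER JOIN customers b ON a.customer_id = b.id

Result:
product    | customer
-----------+---------
Router     | Iris    
Stapler    | Eli     
Chair      | Eli     
Headphones | Ivan    


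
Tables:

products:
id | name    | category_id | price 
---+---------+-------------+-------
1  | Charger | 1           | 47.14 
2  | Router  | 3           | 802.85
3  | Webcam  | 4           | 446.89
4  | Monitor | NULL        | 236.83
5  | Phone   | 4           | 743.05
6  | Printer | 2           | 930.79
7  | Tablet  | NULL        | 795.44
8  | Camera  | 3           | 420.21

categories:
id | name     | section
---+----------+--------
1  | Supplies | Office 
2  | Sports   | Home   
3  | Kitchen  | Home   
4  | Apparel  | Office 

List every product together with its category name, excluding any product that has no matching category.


INNER JOIN keeps only products rows whose category_id matches an id in categories. Walk through each product:
  - product 1 (Charger): category_id=1 -> matches Supplies
  - product 2 (Router): category_id=3 -> matches Kitchen
  - product 3 (Webcam): category_id=4 -> matches Apparel
  - product 4 (Monitor): category_id=NULL, no match -> dropped
  - product 5 (Phone): category_id=4 -> matches Apparel
  - product 6 (Printer): category_id=2 -> matches Sports
  - product 7 (Tablet): category_id=NULL, no match -> dropped
  - product 8 (Camera): category_id=3 -> matches Kitchen
So 2 of 8 rows are dropped.

SQL:
SELECT a.name, b.name AS category
FROM products a
INNER JOIN categories b ON a.category_id = b.id

Result:
name    | category
--------+---------
Charger | Supplies
Router  | Kitchen 
Webcam  | Apparel 
Phone   | Apparel 
Printer | Sports  
Camera  | Kitchen 


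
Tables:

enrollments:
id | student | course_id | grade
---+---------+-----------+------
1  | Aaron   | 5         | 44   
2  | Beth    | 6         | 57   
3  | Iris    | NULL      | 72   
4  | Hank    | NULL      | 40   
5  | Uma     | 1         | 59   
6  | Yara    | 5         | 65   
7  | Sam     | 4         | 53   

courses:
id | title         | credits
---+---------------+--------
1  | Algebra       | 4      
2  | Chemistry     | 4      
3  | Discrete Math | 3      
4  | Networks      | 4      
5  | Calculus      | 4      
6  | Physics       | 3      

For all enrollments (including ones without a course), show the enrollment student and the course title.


LEFT JOIN keeps every row from enrollments (the left table); where course_id has no match in courses, the course columns become NULL. Walk through each enrollment:
  - enrollment 1 (Aaron): course_id=5 -> matches Calculus
  - enrollment 2 (Beth): course_id=6 -> matches Physics
  - enrollment 3 (Iris): course_id=NULL, no match -> kept with NULL
  - enrollment 4 (Hank): course_id=NULL, no match -> kept with NULL
  - enrollment 5 (Uma): course_id=1 -> matches Algebra
  - enrollment 6 (Yara): course_id=5 -> matches Calculus
  - enrollment 7 (Sam): course_id=4 -> matches Networks
All 7 rows appear; 2 have NULL course.

SQL:
SELECT a.student, b.title AS course
FROM enrollments a
LEFT JOIN courses b ON a.course_id = b.id

Result:
student | course  
--------+---------
Aaron   | Calculus
Beth    | Physics 
Iris    | NULL    
Hank    | NULL    
Uma     | Algebra 
Yara    | Calculus
Sam     | Networks


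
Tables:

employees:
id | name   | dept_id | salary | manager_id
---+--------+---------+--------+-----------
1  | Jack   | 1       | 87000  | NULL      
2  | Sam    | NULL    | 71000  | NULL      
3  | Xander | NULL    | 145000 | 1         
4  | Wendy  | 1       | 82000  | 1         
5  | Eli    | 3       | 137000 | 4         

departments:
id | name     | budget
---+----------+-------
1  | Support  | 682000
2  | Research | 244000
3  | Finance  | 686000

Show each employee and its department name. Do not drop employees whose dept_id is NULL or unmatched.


LEFT JOIN keeps every row from employees (the left table); where dept_id has no match in departments, the department columns become NULL. Walk through each employee:
  - employee 1 (Jack): dept_id=1 -> matches Support
  - employee 2 (Sam): dept_id=NULL, no match -> kept with NULL
  - employee 3 (Xander): dept_id=NULL, no match -> kept with NULL
  - employee 4 (Wendy): dept_id=1 -> matches Support
  - employee 5 (Eli): dept_id=3 -> matches Finance
All 5 rows appear; 2 have NULL department.

SQL:
SELECT a.name, b.name AS department
FROM employees a
LEFT JOIN departments b ON a.dept_id = b.id

Result:
name   | department
-------+-----------
Jack   | Support   
Sam    | NULL      
Xander | NULL      
Wendy  | Support   
Eli    | Finance   


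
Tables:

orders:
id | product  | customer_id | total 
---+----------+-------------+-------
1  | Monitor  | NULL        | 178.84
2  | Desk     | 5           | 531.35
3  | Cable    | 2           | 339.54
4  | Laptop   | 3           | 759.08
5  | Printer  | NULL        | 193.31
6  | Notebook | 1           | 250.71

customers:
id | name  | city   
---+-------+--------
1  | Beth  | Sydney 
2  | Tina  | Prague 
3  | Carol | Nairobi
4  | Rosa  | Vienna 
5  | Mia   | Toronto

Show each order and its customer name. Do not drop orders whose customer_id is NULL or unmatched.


LEFT JOIN keeps every row from orders (the left table); where customer_id has no match in customers, the customer columns become NULL. Walk through each order:
  - order 1 (Monitor): customer_id=NULL, no match -> kept with NULL
  - order 2 (Desk): customer_id=5 -> matches Mia
  - order 3 (Cable): customer_id=2 -> matches Tina
  - order 4 (Laptop): customer_id=3 -> matches Carol
  - order 5 (Printer): customer_id=NULL, no match -> kept with NULL
  - order 6 (Notebook): customer_id=1 -> matches Beth
All 6 rows appear; 2 have NULL customer.

SQL:
SELECT a.product, b.name AS customer
FROM orders a
LEFT JOIN customers b ON a.customer_id = b.id

Result:
product  | customer
---------+---------
Monitor  | NULL    
Desk     | Mia     
Cable    | Tina    
Laptop   | Carol   
Printer  | NULL    
Notebook | Beth    


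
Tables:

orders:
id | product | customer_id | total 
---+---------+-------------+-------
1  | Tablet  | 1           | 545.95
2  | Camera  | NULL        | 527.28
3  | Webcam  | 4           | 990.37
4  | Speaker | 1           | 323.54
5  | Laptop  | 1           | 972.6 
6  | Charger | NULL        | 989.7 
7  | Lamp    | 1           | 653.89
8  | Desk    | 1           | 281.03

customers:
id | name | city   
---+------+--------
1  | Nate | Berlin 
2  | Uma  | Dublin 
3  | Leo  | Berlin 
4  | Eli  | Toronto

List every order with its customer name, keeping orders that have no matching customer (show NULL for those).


LEFT JOIN keeps every row from orders (the left table); where customer_id has no match in customers, the customer columns become NULL. Walk through each order:
  - order 1 (Tablet): customer_id=1 -> matches Nate
  - order 2 (Camera): customer_id=NULL, no match -> kept with NULL
  - order 3 (Webcam): customer_id=4 -> matches Eli
  - order 4 (Speaker): customer_id=1 -> matches Nate
  - order 5 (Laptop): customer_id=1 -> matches Nate
  - order 6 (Charger): customer_id=NULL, no match -> kept with NULL
  - order 7 (Lamp): customer_id=1 -> matches Nate
  - order 8 (Desk): customer_id=1 -> matches Nate
All 8 rows appear; 2 have NULL customer.

SQL:
SELECT a.product, b.name AS customer
FROM orders a
LEFT JOIN customers b ON a.customer_id = b.id

Result:
product | customer
--------+---------
Tablet  | Nate    
Camera  | NULL    
Webcam  | Eli     
Speaker | Nate    
Laptop  | Nate    
Charger | NULL    
Lamp    | Nate    
Desk    | Nate    


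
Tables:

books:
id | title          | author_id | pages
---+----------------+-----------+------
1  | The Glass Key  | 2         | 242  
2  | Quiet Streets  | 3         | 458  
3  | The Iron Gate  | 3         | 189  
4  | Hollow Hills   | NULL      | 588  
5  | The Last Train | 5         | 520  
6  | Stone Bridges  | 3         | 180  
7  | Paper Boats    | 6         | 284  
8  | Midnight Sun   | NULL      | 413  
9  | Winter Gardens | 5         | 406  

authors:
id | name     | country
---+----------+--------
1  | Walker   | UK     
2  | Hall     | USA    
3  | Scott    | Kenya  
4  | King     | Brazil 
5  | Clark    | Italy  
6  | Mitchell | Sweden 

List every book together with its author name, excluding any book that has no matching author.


INNER JOIN keeps only books rows whose author_id matches an id in authors. Walk through each book:
  - book 1 (The Glass Key): author_id=2 -> matches Hall
  - book 2 (Quiet Streets): author_id=3 -> matches Scott
  - book 3 (The Iron Gate): author_id=3 -> matches Scott
  - book 4 (Hollow Hills): author_id=NULL, no match -> dropped
  - book 5 (The Last Train): author_id=5 -> matches Clark
  - book 6 (Stone Bridges): author_id=3 -> matches Scott
  - book 7 (Paper Boats): author_id=6 -> matches Mitchell
  - book 8 (Midnight Sun): author_id=NULL, no match -> dropped
  - book 9 (Winter Gardens): author_id=5 -> matches Clark
So 2 of 9 rows are dropped.

SQL:
SELECT a.title, b.name AS author
FROM books a
INNER JOIN authors b ON a.author_id = b.id

Result:
title          | author  
---------------+---------
The Glass Key  | Hall    
Quiet Streets  | Scott   
The Iron Gate  | Scott   
The Last Train | Clark   
Stone Bridges  | Scott   
Paper Boats    | Mitchell
Winter Gardens | Clark   


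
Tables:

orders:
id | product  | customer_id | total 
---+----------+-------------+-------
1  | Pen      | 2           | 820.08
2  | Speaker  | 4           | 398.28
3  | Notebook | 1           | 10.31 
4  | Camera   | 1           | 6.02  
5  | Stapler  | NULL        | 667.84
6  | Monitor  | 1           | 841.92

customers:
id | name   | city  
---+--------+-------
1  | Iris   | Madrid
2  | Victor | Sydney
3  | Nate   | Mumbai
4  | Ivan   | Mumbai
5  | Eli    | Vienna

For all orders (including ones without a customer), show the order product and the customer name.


LEFT JOIN keeps every row from orders (the left table); where customer_id has no match in customers, the customer columns become NULL. Walk through each order:
  - order 1 (Pen): customer_id=2 -> matches Victor
  - order 2 (Speaker): customer_id=4 -> matches Ivan
  - order 3 (Notebook): customer_id=1 -> matches Iris
  - order 4 (Camera): customer_id=1 -> matches Iris
  - order 5 (Stapler): customer_id=NULL, no match -> kept with NULL
  - order 6 (Monitor): customer_id=1 -> matches Iris
All 6 rows appear; 1 has NULL customer.

SQL:
SELECT a.product, b.name AS customer
FROM orders a
LEFT JOIN customers b ON a.customer_id = b.id

Result:
product  | customer
---------+---------
Pen      | Victor  
Speaker  | Ivan    
Notebook | Iris    
Camera   | Iris    
Stapler  | NULL    
Monitor  | Iris    


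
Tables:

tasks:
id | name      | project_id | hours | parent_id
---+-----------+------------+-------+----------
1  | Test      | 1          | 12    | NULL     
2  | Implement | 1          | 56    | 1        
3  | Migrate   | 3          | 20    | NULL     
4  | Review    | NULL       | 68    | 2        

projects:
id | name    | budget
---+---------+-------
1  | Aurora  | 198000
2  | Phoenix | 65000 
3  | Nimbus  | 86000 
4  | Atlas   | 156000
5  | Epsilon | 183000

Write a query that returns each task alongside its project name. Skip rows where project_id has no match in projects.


INNER JOIN keeps only tasks rows whose project_id matches an id in projects. Walk through each task:
  - task 1 (Test): project_id=1 -> matches Aurora
  - task 2 (Implement): project_id=1 -> matches Aurora
  - task 3 (Migrate): project_id=3 -> matches Nimbus
  - task 4 (Review): project_id=NULL, no match -> dropped
So 1 of 4 rows is dropped.

SQL:
SELECT a.name, b.name AS project
FROM tasks a
INNER JOIN projects b ON a.project_id = b.id

Result:
name      | project
----------+--------
Test      | Aurora 
Implement | Aurora 
Migrate   | Nimbus 


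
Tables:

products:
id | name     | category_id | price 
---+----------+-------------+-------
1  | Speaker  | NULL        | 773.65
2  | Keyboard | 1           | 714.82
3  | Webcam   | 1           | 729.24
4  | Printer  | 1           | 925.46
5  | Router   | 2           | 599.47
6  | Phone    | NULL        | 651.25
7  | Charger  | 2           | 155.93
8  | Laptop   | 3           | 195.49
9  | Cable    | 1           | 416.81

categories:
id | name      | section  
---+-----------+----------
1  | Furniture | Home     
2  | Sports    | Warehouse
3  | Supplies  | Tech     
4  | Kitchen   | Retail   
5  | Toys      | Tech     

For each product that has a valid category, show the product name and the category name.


INNER JOIN keeps only products rows whose category_id matches an id in categories. Walk through each product:
  - product 1 (Speaker): category_id=NULL, no match -> dropped
  - product 2 (Keyboard): category_id=1 -> matches Furniture
  - product 3 (Webcam): category_id=1 -> matches Furniture
  - product 4 (Printer): category_id=1 -> matches Furniture
  - product 5 (Router): category_id=2 -> matches Sports
  - product 6 (Phone): category_id=NULL, no match -> dropped
  - product 7 (Charger): category_id=2 -> matches Sports
  - product 8 (Laptop): category_id=3 -> matches Supplies
  - product 9 (Cable): category_id=1 -> matches Furniture
So 2 of 9 rows are dropped.

SQL:
SELECT a.name, b.name AS category
FROM products a
INNER JOIN categories b ON a.category_id = b.id

Result:
name     | category 
---------+----------
Keyboard | Furniture
Webcam   | Furniture
Printer  | Furniture
Router   | Sports   
Charger  | Sports   
Laptop   | Supplies 
Cable    | Furniture


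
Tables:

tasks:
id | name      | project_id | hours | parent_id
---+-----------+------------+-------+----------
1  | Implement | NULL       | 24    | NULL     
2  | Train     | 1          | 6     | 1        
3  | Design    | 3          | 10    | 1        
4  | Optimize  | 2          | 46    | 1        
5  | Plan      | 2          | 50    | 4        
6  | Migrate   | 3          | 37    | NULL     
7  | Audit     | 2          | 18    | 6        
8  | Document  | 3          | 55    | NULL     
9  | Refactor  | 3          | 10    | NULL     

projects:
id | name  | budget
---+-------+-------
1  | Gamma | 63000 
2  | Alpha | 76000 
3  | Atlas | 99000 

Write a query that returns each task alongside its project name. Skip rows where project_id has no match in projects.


INNER JOIN keeps only tasks rows whose project_id matches an id in projects. Walk through each task:
  - task 1 (Implement): project_id=NULL, no match -> dropped
  - task 2 (Train): project_id=1 -> matches Gamma
  - task 3 (Design): project_id=3 -> matches Atlas
  - task 4 (Optimize): project_id=2 -> matches Alpha
  - task 5 (Plan): project_id=2 -> matches Alpha
  - task 6 (Migrate): project_id=3 -> matches Atlas
  - task 7 (Audit): project_id=2 -> matches Alpha
  - task 8 (Document): project_id=3 -> matches Atlas
  - task 9 (Refactor): project_id=3 -> matches Atlas
So 1 of 9 rows is dropped.

SQL:
SELECT a.name, b.name AS project
FROM tasks a
INNER JOIN projects b ON a.project_id = b.id

Result:
name     | project
---------+--------
Train    | Gamma  
Design   | Atlas  
Optimize | Alpha  
Plan     | Alpha  
Migrate  | Atlas  
Audit    | Alpha  
Document | Atlas  
Refactor | Atlas  


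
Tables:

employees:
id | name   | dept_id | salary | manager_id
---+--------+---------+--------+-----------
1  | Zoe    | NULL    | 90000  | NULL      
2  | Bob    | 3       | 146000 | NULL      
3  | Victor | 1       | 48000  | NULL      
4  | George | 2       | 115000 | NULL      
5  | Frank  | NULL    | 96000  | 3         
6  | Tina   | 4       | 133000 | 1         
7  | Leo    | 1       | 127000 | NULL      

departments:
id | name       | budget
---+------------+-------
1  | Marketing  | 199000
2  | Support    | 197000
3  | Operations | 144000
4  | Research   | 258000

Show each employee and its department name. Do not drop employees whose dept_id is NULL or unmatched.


LEFT JOIN keeps every row from employees (the left table); where dept_id has no match in departments, the department columns become NULL. Walk through each employee:
  - employee 1 (Zoe): dept_id=NULL, no match -> kept with NULL
  - employee 2 (Bob): dept_id=3 -> matches Operations
  - employee 3 (Victor): dept_id=1 -> matches Marketing
  - employee 4 (George): dept_id=2 -> matches Support
  - employee 5 (Frank): dept_id=NULL, no match -> kept with NULL
  - employee 6 (Tina): dept_id=4 -> matches Research
  - employee 7 (Leo): dept_id=1 -> matches Marketing
All 7 rows appear; 2 have NULL department.

SQL:
SELECT a.name, b.name AS department
FROM employees a
LEFT JOIN departments b ON a.dept_id = b.id

Result:
name   | department
-------+-----------
Zoe    | NULL      
Bob    | Operations
Victor | Marketing 
George | Support   
Frank  | NULL      
Tina   | Research  
Leo    | Marketing 


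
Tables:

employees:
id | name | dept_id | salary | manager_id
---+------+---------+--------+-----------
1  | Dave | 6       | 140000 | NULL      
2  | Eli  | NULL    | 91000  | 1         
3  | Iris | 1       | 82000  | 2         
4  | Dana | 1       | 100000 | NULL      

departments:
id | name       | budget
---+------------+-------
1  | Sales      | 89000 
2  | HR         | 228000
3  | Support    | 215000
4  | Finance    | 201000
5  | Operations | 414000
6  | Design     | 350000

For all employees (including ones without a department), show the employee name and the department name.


LEFT JOIN keeps every row from employees (the left table); where dept_id has no match in departments, the department columns become NULL. Walk through each employee:
  - employee 1 (Dave): dept_id=6 -> matches Design
  - employee 2 (Eli): dept_id=NULL, no match -> kept with NULL
  - employee 3 (Iris): dept_id=1 -> matches Sales
  - employee 4 (Dana): dept_id=1 -> matches Sales
All 4 rows appear; 1 has NULL department.

SQL:
SELECT a.name, b.name AS department
FROM employees a
LEFT JOIN departments b ON a.dept_id = b.id

Result:
name | department
-----+-----------
Dave | Design    
Eli  | NULL      
Iris | Sales     
Dana | Sales     


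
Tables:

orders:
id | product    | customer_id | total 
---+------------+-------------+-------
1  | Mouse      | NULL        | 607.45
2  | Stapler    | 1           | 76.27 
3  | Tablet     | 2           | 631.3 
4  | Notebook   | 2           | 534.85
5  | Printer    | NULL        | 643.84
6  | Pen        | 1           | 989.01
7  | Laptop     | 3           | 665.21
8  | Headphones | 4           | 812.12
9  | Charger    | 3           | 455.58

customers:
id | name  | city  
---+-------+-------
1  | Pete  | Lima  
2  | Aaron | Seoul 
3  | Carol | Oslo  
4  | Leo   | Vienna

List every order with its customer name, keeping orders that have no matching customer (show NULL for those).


LEFT JOIN keeps every row from orders (the left table); where customer_id has no match in customers, the customer columns become NULL. Walk through each order:
  - order 1 (Mouse): customer_id=NULL, no match -> kept with NULL
  - order 2 (Stapler): customer_id=1 -> matches Pete
  - order 3 (Tablet): customer_id=2 -> matches Aaron
  - order 4 (Notebook): customer_id=2 -> matches Aaron
  - order 5 (Printer): customer_id=NULL, no match -> kept with NULL
  - order 6 (Pen): customer_id=1 -> matches Pete
  - order 7 (Laptop): customer_id=3 -> matches Carol
  - order 8 (Headphones): customer_id=4 -> matches Leo
  - order 9 (Charger): customer_id=3 -> matches Carol
All 9 rows appear; 2 have NULL customer.

SQL:
SELECT a.product, b.name AS customer
FROM orders a
LEFT JOIN customers b ON a.customer_id = b.id

Result:
product    | customer
-----------+---------
Mouse      | NULL    
Stapler    | Pete    
Tablet     | Aaron   
Notebook   | Aaron   
Printer    | NULL    
Pen        | Pete    
Laptop     | Carol   
Headphones | Leo     
Charger    | Carol   


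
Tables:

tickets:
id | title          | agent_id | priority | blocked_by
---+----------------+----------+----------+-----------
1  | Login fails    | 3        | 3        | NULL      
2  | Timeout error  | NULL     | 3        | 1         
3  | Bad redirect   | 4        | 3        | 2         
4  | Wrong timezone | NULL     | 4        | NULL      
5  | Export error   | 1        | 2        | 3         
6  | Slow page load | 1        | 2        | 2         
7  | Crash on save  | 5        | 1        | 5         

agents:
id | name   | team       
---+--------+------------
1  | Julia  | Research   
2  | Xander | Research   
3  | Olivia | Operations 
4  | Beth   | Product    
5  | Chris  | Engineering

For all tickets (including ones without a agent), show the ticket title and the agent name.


LEFT JOIN keeps every row from tickets (the left table); where agent_id has no match in agents, the agent columns become NULL. Walk through each ticket:
  - ticket 1 (Login fails): agent_id=3 -> matches Olivia
  - ticket 2 (Timeout error): agent_id=NULL, no match -> kept with NULL
  - ticket 3 (Bad redirect): agent_id=4 -> matches Beth
  - ticket 4 (Wrong timezone): agent_id=NULL, no match -> kept with NULL
  - ticket 5 (Export error): agent_id=1 -> matches Julia
  - ticket 6 (Slow page load): agent_id=1 -> matches Julia
  - ticket 7 (Crash on save): agent_id=5 -> matches Chris
All 7 rows appear; 2 have NULL agent.

SQL:
SELECT a.title, b.name AS agent
FROM tickets a
LEFT JOIN agents b ON a.agent_id = b.id

Result:
title          | agent 
---------------+-------
Login fails    | Olivia
Timeout error  | NULL  
Bad redirect   | Beth  
Wrong timezone | NULL  
Export error   | Julia 
Slow page load | Julia 
Crash on save  | Chris 


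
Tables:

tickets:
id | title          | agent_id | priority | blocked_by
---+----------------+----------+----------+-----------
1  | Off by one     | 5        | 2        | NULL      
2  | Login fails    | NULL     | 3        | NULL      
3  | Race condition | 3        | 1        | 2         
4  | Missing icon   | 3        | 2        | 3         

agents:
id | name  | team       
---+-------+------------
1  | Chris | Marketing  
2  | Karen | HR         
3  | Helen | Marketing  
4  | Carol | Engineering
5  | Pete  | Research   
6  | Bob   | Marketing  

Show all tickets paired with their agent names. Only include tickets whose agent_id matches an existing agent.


INNER JOIN keeps only tickets rows whose agent_id matches an id in agents. Walk through each ticket:
  - ticket 1 (Off by one): agent_id=5 -> matches Pete
  - ticket 2 (Login fails): agent_id=NULL, no match -> dropped
  - ticket 3 (Race condition): agent_id=3 -> matches Helen
  - ticket 4 (Missing icon): agent_id=3 -> matches Helen
So 1 of 4 rows is dropped.

SQL:
SELECT a.title, b.name AS agent
FROM tickets a
INNER JOIN agents b ON a.agent_id = b.id

Result:
title          | agent
---------------+------
Off by one     | Pete 
Race condition | Helen
Missing icon   | Helen


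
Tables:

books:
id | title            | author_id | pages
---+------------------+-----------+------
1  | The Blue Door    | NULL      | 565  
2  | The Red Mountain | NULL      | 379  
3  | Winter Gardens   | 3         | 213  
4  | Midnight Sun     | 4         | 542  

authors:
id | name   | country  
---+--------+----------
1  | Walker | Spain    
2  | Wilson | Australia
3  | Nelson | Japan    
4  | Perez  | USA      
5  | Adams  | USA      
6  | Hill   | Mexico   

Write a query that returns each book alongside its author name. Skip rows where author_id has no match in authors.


INNER JOIN keeps only books rows whose author_id matches an id in authors. Walk through each book:
  - book 1 (The Blue Door): author_id=NULL, no match -> dropped
  - book 2 (The Red Mountain): author_id=NULL, no match -> dropped
  - book 3 (Winter Gardens): author_id=3 -> matches Nelson
  - book 4 (Midnight Sun): author_id=4 -> matches Perez
So 2 of 4 rows are dropped.

SQL:
SELECT a.title, b.name AS author
FROM books a
INNER JOIN authors b ON a.author_id = b.id

Result:
title          | author
---------------+-------
Winter Gardens | Nelson
Midnight Sun   | Perez 


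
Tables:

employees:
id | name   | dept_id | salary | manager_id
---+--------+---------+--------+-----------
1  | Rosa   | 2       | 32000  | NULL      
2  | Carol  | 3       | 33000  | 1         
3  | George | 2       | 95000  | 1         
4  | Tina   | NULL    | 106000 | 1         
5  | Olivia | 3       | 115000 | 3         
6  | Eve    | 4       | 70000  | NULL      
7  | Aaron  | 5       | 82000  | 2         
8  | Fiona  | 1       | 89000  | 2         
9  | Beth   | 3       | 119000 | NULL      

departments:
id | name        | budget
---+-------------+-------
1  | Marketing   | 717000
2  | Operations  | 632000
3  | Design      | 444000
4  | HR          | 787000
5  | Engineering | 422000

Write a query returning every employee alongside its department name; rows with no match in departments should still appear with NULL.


LEFT JOIN keeps every row from employees (the left table); where dept_id has no match in departments, the department columns become NULL. Walk through each employee:
  - employee 1 (Rosa): dept_id=2 -> matches Operations
  - employee 2 (Carol): dept_id=3 -> matches Design
  - employee 3 (George): dept_id=2 -> matches Operations
  - employee 4 (Tina): dept_id=NULL, no match -> kept with NULL
  - employee 5 (Olivia): dept_id=3 -> matches Design
  - employee 6 (Eve): dept_id=4 -> matches HR
  - employee 7 (Aaron): dept_id=5 -> matches Engineering
  - employee 8 (Fiona): dept_id=1 -> matches Marketing
  - employee 9 (Beth): dept_id=3 -> matches Design
All 9 rows appear; 1 has NULL department.

SQL:
SELECT a.name, b.name AS department
FROM employees a
LEFT JOIN departments b ON a.dept_id = b.id

Result:
name   | department 
-------+------------
Rosa   | Operations 
Carol  | Design     
George | Operations 
Tina   | NULL       
Olivia | Design     
Eve    | HR         
Aaron  | Engineering
Fiona  | Marketing  
Beth   | Design     


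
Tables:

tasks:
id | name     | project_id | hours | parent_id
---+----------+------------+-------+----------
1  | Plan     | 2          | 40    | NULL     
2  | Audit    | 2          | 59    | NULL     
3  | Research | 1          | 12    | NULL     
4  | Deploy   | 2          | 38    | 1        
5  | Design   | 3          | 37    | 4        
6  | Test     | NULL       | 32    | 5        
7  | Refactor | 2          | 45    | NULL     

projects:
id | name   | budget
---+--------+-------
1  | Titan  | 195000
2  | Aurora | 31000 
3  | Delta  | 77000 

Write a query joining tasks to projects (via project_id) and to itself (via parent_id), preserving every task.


Two LEFT JOINs from the same base table tasks: one to projects via project_id, one to tasks itself via parent_id. Both are LEFT so every task is preserved.
Match against projects:
  - task 1 (Plan): project_id=2 -> matches Aurora
  - task 2 (Audit): project_id=2 -> matches Aurora
  - task 3 (Research): project_id=1 -> matches Titan
  - task 4 (Deploy): project_id=2 -> matches Aurora
  - task 5 (Design): project_id=3 -> matches Delta
  - task 6 (Test): project_id=NULL, no match -> kept with NULL
  - task 7 (Refactor): project_id=2 -> matches Aurora
Match against tasks (self):
  - task 1 (Plan): parent_id=NULL -> NULL
  - task 2 (Audit): parent_id=NULL -> NULL
  - task 3 (Research): parent_id=NULL -> NULL
  - task 4 (Deploy): parent_id=1 -> Plan
  - task 5 (Design): parent_id=4 -> Deploy
  - task 6 (Test): parent_id=5 -> Design
  - task 7 (Refactor): parent_id=NULL -> NULL

SQL:
SELECT a.name, b.name AS project, c.name AS parent
FROM tasks a
LEFT JOIN projects b ON a.project_id = b.id
LEFT JOIN tasks c ON a.parent_id = c.id

Result:
name     | project | parent
---------+---------+-------
Plan     | Aurora  | NULL  
Audit    | Aurora  | NULL  
Research | Titan   | NULL  
Deploy   | Aurora  | Plan  
Design   | Delta   | Deploy
Test     | NULL    | Design
Refactor | Aurora  | NULL  


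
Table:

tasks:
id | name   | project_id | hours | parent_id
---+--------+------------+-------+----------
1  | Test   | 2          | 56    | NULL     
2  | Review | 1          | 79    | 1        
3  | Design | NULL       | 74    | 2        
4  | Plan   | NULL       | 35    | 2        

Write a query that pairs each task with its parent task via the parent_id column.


This is a self-join: tasks is joined to a second copy of itself, matching each row's parent_id to another row's id. Use LEFT JOIN so rows with parent_id=NULL are kept.
  - task 1 (Test): parent_id=NULL -> NULL
  - task 2 (Review): parent_id=1 -> Test
  - task 3 (Design): parent_id=2 -> Review
  - task 4 (Plan): parent_id=2 -> Review

SQL:
SELECT a.name AS item, b.name AS parent
FROM tasks a
LEFT JOIN tasks b ON a.parent_id = b.id

Result:
item   | parent
-------+-------
Test   | NULL  
Review | Test  
Design | Review
Plan   | Review


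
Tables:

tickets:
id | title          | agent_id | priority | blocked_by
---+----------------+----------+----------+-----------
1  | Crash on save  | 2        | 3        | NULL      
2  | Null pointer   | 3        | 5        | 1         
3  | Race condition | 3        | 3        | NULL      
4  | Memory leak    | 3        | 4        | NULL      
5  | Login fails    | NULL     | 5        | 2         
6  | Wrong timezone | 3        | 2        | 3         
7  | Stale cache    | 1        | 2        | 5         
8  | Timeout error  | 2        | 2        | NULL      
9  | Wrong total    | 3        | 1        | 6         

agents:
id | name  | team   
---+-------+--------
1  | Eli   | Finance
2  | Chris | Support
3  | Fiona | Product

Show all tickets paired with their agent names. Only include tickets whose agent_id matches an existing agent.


INNER JOIN keeps only tickets rows whose agent_id matches an id in agents. Walk through each ticket:
  - ticket 1 (Crash on save): agent_id=2 -> matches Chris
  - ticket 2 (Null pointer): agent_id=3 -> matches Fiona
  - ticket 3 (Race condition): agent_id=3 -> matches Fiona
  - ticket 4 (Memory leak): agent_id=3 -> matches Fiona
  - ticket 5 (Login fails): agent_id=NULL, no match -> dropped
  - ticket 6 (Wrong timezone): agent_id=3 -> matches Fiona
  - ticket 7 (Stale cache): agent_id=1 -> matches Eli
  - ticket 8 (Timeout error): agent_id=2 -> matches Chris
  - ticket 9 (Wrong total): agent_id=3 -> matches Fiona
So 1 of 9 rows is dropped.

SQL:
SELECT a.title, b.name AS agent
FROM tickets a
INNER JOIN agents b ON a.agent_id = b.id

Result:
title          | agent
---------------+------
Crash on save  | Chris
Null pointer   | Fiona
Race condition | Fiona
Memory leak    | Fiona
Wrong timezone | Fiona
Stale cache    | Eli  
Timeout error  | Chris
Wrong total    | Fiona


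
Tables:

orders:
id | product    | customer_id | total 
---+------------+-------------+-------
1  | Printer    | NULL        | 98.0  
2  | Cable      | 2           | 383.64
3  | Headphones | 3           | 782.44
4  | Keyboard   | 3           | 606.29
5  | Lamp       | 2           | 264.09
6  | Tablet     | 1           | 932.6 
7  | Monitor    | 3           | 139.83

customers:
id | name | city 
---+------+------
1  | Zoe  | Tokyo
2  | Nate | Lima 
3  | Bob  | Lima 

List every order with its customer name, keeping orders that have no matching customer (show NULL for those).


LEFT JOIN keeps every row from orders (the left table); where customer_id has no match in customers, the customer columns become NULL. Walk through each order:
  - order 1 (Printer): customer_id=NULL, no match -> kept with NULL
  - order 2 (Cable): customer_id=2 -> matches Nate
  - order 3 (Headphones): customer_id=3 -> matches Bob
  - order 4 (Keyboard): customer_id=3 -> matches Bob
  - order 5 (Lamp): customer_id=2 -> matches Nate
  - order 6 (Tablet): customer_id=1 -> matches Zoe
  - order 7 (Monitor): customer_id=3 -> matches Bob
All 7 rows appear; 1 has NULL customer.

SQL:
SELECT a.product, b.name AS customer
FROM orders a
LEFT JOIN customers b ON a.customer_id = b.id

Result:
product    | customer
-----------+---------
Printer    | NULL    
Cable      | Nate    
Headphones | Bob     
Keyboard   | Bob     
Lamp       | Nate    
Tablet     | Zoe     
Monitor    | Bob     


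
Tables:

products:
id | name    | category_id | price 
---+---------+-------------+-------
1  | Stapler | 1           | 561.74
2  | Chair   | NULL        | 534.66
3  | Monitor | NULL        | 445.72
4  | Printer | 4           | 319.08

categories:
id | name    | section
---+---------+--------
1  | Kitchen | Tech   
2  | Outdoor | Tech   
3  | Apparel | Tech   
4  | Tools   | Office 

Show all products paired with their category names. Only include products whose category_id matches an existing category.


INNER JOIN keeps only products rows whose category_id matches an id in categories. Walk through each product:
  - product 1 (Stapler): category_id=1 -> matches Kitchen
  - product 2 (Chair): category_id=NULL, no match -> dropped
  - product 3 (Monitor): category_id=NULL, no match -> dropped
  - product 4 (Printer): category_id=4 -> matches Tools
So 2 of 4 rows are dropped.

SQL:
SELECT a.name, b.name AS category
FROM products a
INNER JOIN categories b ON a.category_id = b.id

Result:
name    | category
--------+---------
Stapler | Kitchen 
Printer | Tools   


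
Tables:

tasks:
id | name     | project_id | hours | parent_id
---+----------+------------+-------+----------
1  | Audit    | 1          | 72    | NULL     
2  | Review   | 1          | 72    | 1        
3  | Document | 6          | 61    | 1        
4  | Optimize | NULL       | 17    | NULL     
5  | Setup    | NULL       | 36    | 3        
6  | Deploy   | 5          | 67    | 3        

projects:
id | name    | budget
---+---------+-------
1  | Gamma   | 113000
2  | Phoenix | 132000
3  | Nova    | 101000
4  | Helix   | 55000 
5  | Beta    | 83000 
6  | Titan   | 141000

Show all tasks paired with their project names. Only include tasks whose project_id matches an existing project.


INNER JOIN keeps only tasks rows whose project_id matches an id in projects. Walk through each task:
  - task 1 (Audit): project_id=1 -> matches Gamma
  - task 2 (Review): project_id=1 -> matches Gamma
  - task 3 (Document): project_id=6 -> matches Titan
  - task 4 (Optimize): project_id=NULL, no match -> dropped
  - task 5 (Setup): project_id=NULL, no match -> dropped
  - task 6 (Deploy): project_id=5 -> matches Beta
So 2 of 6 rows are dropped.

SQL:
SELECT a.name, b.name AS project
FROM tasks a
INNER JOIN projects b ON a.project_id = b.id

Result:
name     | project
---------+--------
Audit    | Gamma  
Review   | Gamma  
Document | Titan  
Deploy   | Beta   
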